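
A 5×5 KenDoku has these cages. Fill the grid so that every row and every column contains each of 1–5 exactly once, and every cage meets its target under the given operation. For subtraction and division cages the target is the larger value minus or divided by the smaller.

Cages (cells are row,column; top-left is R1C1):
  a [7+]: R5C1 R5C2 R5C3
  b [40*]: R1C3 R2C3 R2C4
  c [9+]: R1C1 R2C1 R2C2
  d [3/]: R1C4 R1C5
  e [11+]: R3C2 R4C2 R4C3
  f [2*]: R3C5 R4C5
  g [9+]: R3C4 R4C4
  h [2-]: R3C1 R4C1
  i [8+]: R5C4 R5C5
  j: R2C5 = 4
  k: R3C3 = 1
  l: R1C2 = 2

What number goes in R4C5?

1

Cage l is given; hence R1C2 = 2.
Cage j is given, which forces R2C5 = 4.
Cage k is a single given cell, so R3C3 = 1.
Row 3 already has 1, leaving R3C5 = 2.
Column 5 already has 2, leaving R4C5 = 1.
Cage b needs product 40, leaving R1C3 = 4.
Cage d needs two cells with quotient 3, which forces R1C4 = 1.
Column 5 already has 1, which forces R1C5 = 3.
4 is placed in column 3; hence R5C3 = 2.
3 is placed in column 5; hence R5C5 = 5.
Row 1 now contains 3, which forces R1C1 = 5.
Column 3 already has 2; hence R2C3 = 5.
The 3 cells of cage b must have product 40, so R2C4 = 2.
Cage e needs sum 11, leaving R3C2 = 3.
Cage e has sum 11; hence R4C2 = 5.
Column 3 already has 2; hence R4C3 = 3.
Row 4 now contains 5, leaving R4C4 = 4.
5 is placed in row 5, so R5C4 = 3.
The 3 cells of cage c must have sum 9; hence R2C1 = 3.
Column 2 already has 3, so R2C2 = 1.
Row 3 already has 3, which forces R3C1 = 4.
Column 4 now contains 4, so R3C4 = 5.
Row 4 already has 3; hence R4C1 = 2.
4 is placed in column 1; hence R5C1 = 1.
Column 2 now contains 1, leaving R5C2 = 4.
Completed grid: 5 2 4 1 3 / 3 1 5 2 4 / 4 3 1 5 2 / 2 5 3 4 1 / 1 4 2 3 5.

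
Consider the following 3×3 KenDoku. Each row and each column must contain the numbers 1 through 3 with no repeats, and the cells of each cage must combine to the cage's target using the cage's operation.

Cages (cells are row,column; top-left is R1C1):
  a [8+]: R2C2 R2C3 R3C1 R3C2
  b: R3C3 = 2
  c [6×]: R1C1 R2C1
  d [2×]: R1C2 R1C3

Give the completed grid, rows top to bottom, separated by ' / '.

B is a freebie, so R3C3 = 2.
Cage d's pair has product 2, so R1C2 = 2.
2 is placed in column 3, which forces R1C3 = 1.
Column 3 already has 1, which forces R2C3 = 3.
2 is placed in row 1, leaving R1C1 = 3.
Row 2 already has 3, which forces R2C1 = 2.
Row 2 already has 3, so R2C2 = 1.
Cage a has sum 8, leaving R3C1 = 1.
The 4 cells of cage a must have sum 8, which forces R3C2 = 3.

3 2 1 / 2 1 3 / 1 3 2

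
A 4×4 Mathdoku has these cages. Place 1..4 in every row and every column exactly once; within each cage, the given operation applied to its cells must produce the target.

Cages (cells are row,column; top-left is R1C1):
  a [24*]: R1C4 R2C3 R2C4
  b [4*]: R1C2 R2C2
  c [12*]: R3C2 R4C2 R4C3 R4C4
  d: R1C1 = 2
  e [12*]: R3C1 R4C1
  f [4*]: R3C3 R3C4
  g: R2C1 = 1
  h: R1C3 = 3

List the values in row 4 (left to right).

4 3 1 2

Cage d is a single given cell, so R1C1 = 2.
Cage h is given; hence R1C3 = 3.
3 is placed in row 1; hence R1C4 = 4.
G is a freebie, so R2C1 = 1.
Row 2 already has 1, which forces R2C2 = 4.
4 is placed in row 2, leaving R2C3 = 2.
Row 2 now contains 2, which forces R2C4 = 3.
4 is placed in column 4, so R3C4 = 1.
Column 4 already has 1, so R4C4 = 2.
4 is placed in row 1; hence R1C2 = 1.
Row 3 already has 1, which forces R3C2 = 2.
Row 3 already has 1, so R3C3 = 4.
Cage c has product 12; hence R4C2 = 3.
Cage c needs product 12; hence R4C3 = 1.
4 is placed in row 3, which forces R3C1 = 3.
Row 4 already has 3; hence R4C1 = 4.
The full grid is 2 1 3 4 / 1 4 2 3 / 3 2 4 1 / 4 3 1 2.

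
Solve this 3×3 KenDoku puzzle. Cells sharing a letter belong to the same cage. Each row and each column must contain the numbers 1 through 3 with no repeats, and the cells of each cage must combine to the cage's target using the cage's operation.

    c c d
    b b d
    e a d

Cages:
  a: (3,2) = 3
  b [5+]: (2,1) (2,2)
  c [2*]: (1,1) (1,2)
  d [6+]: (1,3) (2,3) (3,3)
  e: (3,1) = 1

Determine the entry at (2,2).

E is a freebie, so (3,1) = 1.
Cage a is given; hence (3,2) = 3.
3 is placed in row 3, leaving (3,3) = 2.
Column 1 now contains 1, so (1,1) = 2.
The two cells of cage c must have product 2, which forces (1,2) = 1.
1 is placed in row 1, leaving (1,3) = 3.
Cage b's pair has sum 5; hence (2,1) = 3.
Column 2 already has 3; hence (2,2) = 2.
3 is placed in column 3, which forces (2,3) = 1.
The full grid is 2 1 3 / 3 2 1 / 1 3 2.

2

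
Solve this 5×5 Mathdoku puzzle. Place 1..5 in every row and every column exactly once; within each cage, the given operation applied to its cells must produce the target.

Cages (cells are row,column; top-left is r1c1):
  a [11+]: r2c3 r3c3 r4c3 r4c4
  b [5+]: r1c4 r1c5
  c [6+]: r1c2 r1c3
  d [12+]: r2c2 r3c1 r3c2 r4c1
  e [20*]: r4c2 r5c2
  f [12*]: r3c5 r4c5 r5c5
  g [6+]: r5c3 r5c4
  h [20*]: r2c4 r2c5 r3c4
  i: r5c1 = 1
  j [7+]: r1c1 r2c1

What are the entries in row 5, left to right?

1 5 4 2 3

Cage i is a single given cell; hence r5c1 = 1.
In row 5, 3 can only go at r5c5, so r5c5 = 3.
In row 5, 5 can only go at r5c2, so r5c2 = 5.
Column 2 now contains 5, which forces r4c2 = 4.
Row 4 already has 4, which forces r4c5 = 1.
Column 5 already has 1, leaving r3c5 = 4.
Cage b's pair has sum 5, leaving r1c4 = 3.
Column 5 now contains 4, so r1c5 = 2.
Column 5 already has 2, which forces r2c5 = 5.
2 is placed in row 1; hence r1c2 = 1.
The two cells of cage c must have sum 6, which forces r1c3 = 5.
Row 2 now contains 5; hence r2c4 = 4.
The 3 cells of cage h must have product 20, which forces r3c4 = 1.
Column 4 now contains 4, so r5c4 = 2.
5 is placed in row 1; hence r1c1 = 4.
The two cells of cage j must have sum 7, which forces r2c1 = 3.
3 is placed in row 2, so r2c2 = 2.
Cage a has sum 11, leaving r2c3 = 1.
Column 2 already has 2, which forces r3c2 = 3.
Row 3 already has 3, which forces r3c3 = 2.
Column 3 already has 2, so r4c3 = 3.
2 is placed in column 4; hence r4c4 = 5.
Row 5 now contains 2; hence r5c3 = 4.
Row 3 now contains 2, which forces r3c1 = 5.
5 is placed in row 4, leaving r4c1 = 2.
The full grid is 4 1 5 3 2 / 3 2 1 4 5 / 5 3 2 1 4 / 2 4 3 5 1 / 1 5 4 2 3.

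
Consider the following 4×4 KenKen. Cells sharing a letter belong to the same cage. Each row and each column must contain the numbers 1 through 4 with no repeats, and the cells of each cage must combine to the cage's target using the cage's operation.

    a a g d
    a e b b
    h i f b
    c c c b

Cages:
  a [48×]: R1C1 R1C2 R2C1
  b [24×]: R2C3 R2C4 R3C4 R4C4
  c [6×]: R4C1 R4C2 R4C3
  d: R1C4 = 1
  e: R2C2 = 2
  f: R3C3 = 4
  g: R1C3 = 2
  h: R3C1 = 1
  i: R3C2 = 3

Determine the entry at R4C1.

The 3 cells of cage a must have product 48, which forces R1C1 = 3.
Cage a needs product 48, so R1C2 = 4.
G is a freebie, leaving R1C3 = 2.
Cage d is a single given cell, leaving R1C4 = 1.
Cage a needs product 48, leaving R2C1 = 4.
E is a freebie, so R2C2 = 2.
2 is placed in row 2, which forces R2C4 = 3.
Cage h is a single given cell, which forces R3C1 = 1.
Cage i is a single given cell, which forces R3C2 = 3.
Cage f is given, leaving R3C3 = 4.
Row 3 now contains 4, which forces R3C4 = 2.
1 is placed in column 1, which forces R4C1 = 2.
Column 2 now contains 3, which forces R4C2 = 1.
Row 4 now contains 1; hence R4C3 = 3.
Column 4 already has 2; hence R4C4 = 4.
3 is placed in row 2, which forces R2C3 = 1.
The full grid is 3 4 2 1 / 4 2 1 3 / 1 3 4 2 / 2 1 3 4.

2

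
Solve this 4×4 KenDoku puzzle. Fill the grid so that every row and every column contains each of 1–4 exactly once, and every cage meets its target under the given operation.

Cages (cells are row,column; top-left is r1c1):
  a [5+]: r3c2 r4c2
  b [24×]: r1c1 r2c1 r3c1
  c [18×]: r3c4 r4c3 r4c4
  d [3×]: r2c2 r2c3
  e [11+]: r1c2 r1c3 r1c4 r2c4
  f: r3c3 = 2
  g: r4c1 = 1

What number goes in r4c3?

3

Cage f is a single given cell, leaving r3c3 = 2.
Cage c needs product 18, so r3c4 = 3.
G is a freebie, leaving r4c1 = 1.
Cage c has product 18, which forces r4c3 = 3.
The 3 cells of cage c must have product 18; hence r4c4 = 2.
Cage e has sum 11, which forces r1c2 = 2.
Cage e has sum 11, which forces r1c3 = 4.
The 4 cells of cage e must have sum 11, leaving r1c4 = 1.
Cage d's pair has product 3, leaving r2c2 = 3.
Column 3 now contains 3, so r2c3 = 1.
Column 4 already has 2; hence r2c4 = 4.
Row 3 now contains 3, which forces r3c1 = 4.
Cage a needs two cells with sum 5, so r3c2 = 1.
Row 4 already has 2, which forces r4c2 = 4.
2 is placed in row 1, so r1c1 = 3.
Row 2 already has 3, leaving r2c1 = 2.
The full grid is 3 2 4 1 / 2 3 1 4 / 4 1 2 3 / 1 4 3 2.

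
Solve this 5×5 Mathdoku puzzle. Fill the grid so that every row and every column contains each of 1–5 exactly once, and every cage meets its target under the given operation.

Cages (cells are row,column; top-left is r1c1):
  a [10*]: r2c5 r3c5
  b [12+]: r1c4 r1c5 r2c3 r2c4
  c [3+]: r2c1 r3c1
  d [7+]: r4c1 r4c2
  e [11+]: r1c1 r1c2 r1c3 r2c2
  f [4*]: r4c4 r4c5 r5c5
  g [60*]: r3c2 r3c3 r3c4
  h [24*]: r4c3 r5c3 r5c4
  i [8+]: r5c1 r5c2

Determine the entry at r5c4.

2

In row 3, 1 can only go at r3c1, so r3c1 = 1.
1 is placed in column 1, so r2c1 = 2.
2 is placed in row 2; hence r2c5 = 5.
Column 5 now contains 5, which forces r3c5 = 2.
2 is placed in column 5; hence r5c5 = 1.
Cage f needs product 4, which forces r4c4 = 1.
1 is placed in column 5, so r4c5 = 4.
Column 5 now contains 4; hence r1c5 = 3.
Cage d needs two cells with sum 7, which forces r4c1 = 5.
Cage d's pair has sum 7; hence r4c2 = 2.
Row 4 now contains 2, so r4c3 = 3.
5 is placed in column 1; hence r5c1 = 3.
Row 5 already has 3, so r5c2 = 5.
5 is placed in column 1, leaving r1c1 = 4.
Cage e needs sum 11; hence r1c2 = 1.
Cage e has sum 11; hence r1c3 = 2.
2 is placed in row 1, leaving r1c4 = 5.
Cage e has sum 11; hence r2c2 = 4.
Row 2 now contains 4; hence r2c3 = 1.
The 4 cells of cage b must have sum 12; hence r2c4 = 3.
4 is placed in column 2, leaving r3c2 = 3.
Column 4 already has 3, leaving r3c4 = 4.
Column 3 already has 2, so r5c3 = 4.
Column 4 now contains 4; hence r5c4 = 2.
Row 3 already has 4, so r3c3 = 5.
Filled in: 4 1 2 5 3 / 2 4 1 3 5 / 1 3 5 4 2 / 5 2 3 1 4 / 3 5 4 2 1.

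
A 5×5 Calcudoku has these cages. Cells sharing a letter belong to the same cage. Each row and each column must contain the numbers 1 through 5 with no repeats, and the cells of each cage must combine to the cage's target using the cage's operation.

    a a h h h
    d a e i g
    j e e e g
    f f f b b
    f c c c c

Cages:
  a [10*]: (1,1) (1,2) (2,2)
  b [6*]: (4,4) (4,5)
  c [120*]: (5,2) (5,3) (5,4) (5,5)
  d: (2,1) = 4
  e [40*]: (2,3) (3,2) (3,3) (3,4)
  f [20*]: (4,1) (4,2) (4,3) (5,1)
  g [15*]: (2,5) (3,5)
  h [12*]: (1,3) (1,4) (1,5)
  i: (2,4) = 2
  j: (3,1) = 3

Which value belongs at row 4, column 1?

D is a freebie, which forces (2,1) = 4.
Cage i is given, leaving (2,4) = 2.
J is a freebie, so (3,1) = 3.
3 is placed in row 3, so (3,5) = 5.
2 is placed in column 4, so (4,4) = 3.
Row 4 already has 3; hence (4,5) = 2.
Cage e has product 40, so (2,3) = 5.
Column 5 already has 5, leaving (2,5) = 3.
Cage f needs product 20, so (4,1) = 5.
Cage f has product 20; hence (5,1) = 1.
3 is placed in column 5; hence (5,5) = 4.
Column 1 now contains 1, which forces (1,1) = 2.
Cage a has product 10, which forces (1,2) = 5.
The 3 cells of cage h must have product 12, leaving (1,3) = 3.
The 3 cells of cage h must have product 12, leaving (1,4) = 4.
Column 5 now contains 4, so (1,5) = 1.
Row 2 now contains 5, so (2,2) = 1.
Column 4 now contains 4, leaving (3,4) = 1.
Column 2 now contains 1; hence (4,2) = 4.
Row 4 already has 4, so (4,3) = 1.
3 is placed in column 3, so (5,3) = 2.
Row 5 already has 4, leaving (5,4) = 5.
Column 2 now contains 4, leaving (3,2) = 2.
Column 3 already has 2; hence (3,3) = 4.
Row 5 already has 2, so (5,2) = 3.
The full grid is 2 5 3 4 1 / 4 1 5 2 3 / 3 2 4 1 5 / 5 4 1 3 2 / 1 3 2 5 4.

5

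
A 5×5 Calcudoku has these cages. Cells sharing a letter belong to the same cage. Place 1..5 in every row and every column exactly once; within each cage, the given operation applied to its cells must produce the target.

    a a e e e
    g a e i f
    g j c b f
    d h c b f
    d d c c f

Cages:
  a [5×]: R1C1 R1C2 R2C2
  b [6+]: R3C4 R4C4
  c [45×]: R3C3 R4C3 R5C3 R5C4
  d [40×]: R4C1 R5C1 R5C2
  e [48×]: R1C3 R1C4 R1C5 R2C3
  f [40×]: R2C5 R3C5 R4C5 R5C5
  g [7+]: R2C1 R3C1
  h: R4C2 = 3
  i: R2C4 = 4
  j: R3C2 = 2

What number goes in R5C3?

1

Cage a needs product 5; hence R1C1 = 1.
Cage a has product 5, so R1C2 = 5.
Cage a has product 5, so R2C2 = 1.
I is a freebie, which forces R2C4 = 4.
Cage j is given, which forces R3C2 = 2.
Cage h is given; hence R4C2 = 3.
2 is placed in column 2, which forces R5C2 = 4.
The 4 cells of cage c must have product 45; hence R5C4 = 3.
3 is placed in column 4, which forces R1C4 = 2.
4 is placed in row 2, which forces R2C3 = 2.
Row 2 already has 2; hence R2C5 = 5.
The 4 cells of cage c must have product 45; hence R3C3 = 3.
Column 3 now contains 3; hence R1C3 = 4.
Cage e needs product 48, leaving R1C5 = 3.
Row 2 already has 2, so R2C1 = 3.
Cage g needs two cells with sum 7, leaving R3C1 = 4.
Row 3 already has 4, leaving R3C5 = 1.
Column 5 already has 1; hence R5C5 = 2.
Row 3 already has 1, which forces R3C4 = 5.
Cage d needs product 40, which forces R4C1 = 2.
The two cells of cage b must have sum 6, leaving R4C4 = 1.
Column 5 now contains 2, leaving R4C5 = 4.
Row 5 already has 2; hence R5C1 = 5.
5 is placed in row 5, so R5C3 = 1.
1 is placed in row 4; hence R4C3 = 5.
The full grid is 1 5 4 2 3 / 3 1 2 4 5 / 4 2 3 5 1 / 2 3 5 1 4 / 5 4 1 3 2.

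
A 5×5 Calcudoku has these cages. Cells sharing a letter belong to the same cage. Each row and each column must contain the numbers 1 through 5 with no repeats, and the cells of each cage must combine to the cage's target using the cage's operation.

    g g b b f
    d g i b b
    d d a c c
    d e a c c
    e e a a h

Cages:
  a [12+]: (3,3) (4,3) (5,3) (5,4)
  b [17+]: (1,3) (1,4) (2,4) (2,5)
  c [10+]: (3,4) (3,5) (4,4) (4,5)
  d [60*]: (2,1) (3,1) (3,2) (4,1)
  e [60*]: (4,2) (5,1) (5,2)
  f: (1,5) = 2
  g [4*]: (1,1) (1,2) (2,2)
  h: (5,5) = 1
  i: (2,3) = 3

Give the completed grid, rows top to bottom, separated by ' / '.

Cage f is given; hence (1,5) = 2.
I is a freebie, leaving (2,3) = 3.
Cage h is a single given cell, so (5,5) = 1.
Row 1 now contains 2, so (1,1) = 1.
Cage g needs product 4, so (1,2) = 4.
The 4 cells of cage b must have sum 17; hence (1,3) = 5.
Cage b has sum 17, so (1,4) = 3.
Cage g needs product 4, which forces (2,2) = 1.
Cage d has product 60, which forces (3,2) = 2.
2 is placed in row 3; hence (3,4) = 1.
1 is placed in column 4, leaving (4,4) = 2.
Cage e needs product 60, which forces (5,1) = 4.
Row 5 now contains 4; hence (5,3) = 2.
Cage a needs sum 12, leaving (5,4) = 5.
The 4 cells of cage d must have product 60, so (2,1) = 2.
Column 4 now contains 5, leaving (2,4) = 4.
Cage b has sum 17, so (2,5) = 5.
Row 3 already has 1, which forces (3,3) = 4.
4 is placed in row 3, so (3,5) = 3.
Cage e needs product 60, so (4,2) = 5.
Cage a has sum 12, which forces (4,3) = 1.
3 is placed in column 5; hence (4,5) = 4.
Row 5 already has 5, leaving (5,2) = 3.
3 is placed in row 3, so (3,1) = 5.
Row 4 already has 5, which forces (4,1) = 3.

1 4 5 3 2 / 2 1 3 4 5 / 5 2 4 1 3 / 3 5 1 2 4 / 4 3 2 5 1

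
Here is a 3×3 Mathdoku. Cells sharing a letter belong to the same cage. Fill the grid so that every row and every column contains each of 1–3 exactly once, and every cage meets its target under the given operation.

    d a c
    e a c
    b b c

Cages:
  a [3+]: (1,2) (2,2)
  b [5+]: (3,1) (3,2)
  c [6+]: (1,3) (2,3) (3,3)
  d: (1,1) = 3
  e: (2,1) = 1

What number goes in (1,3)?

2

Cage d is a single given cell; hence (1,1) = 3.
E is a freebie, leaving (2,1) = 1.
Row 2 now contains 1, leaving (2,2) = 2.
Row 2 already has 2, which forces (2,3) = 3.
3 is placed in column 1, leaving (3,1) = 2.
Column 2 now contains 2, leaving (3,2) = 3.
Row 3 already has 2, leaving (3,3) = 1.
Column 2 now contains 2, so (1,2) = 1.
Column 3 already has 1, leaving (1,3) = 2.
The full grid is 3 1 2 / 1 2 3 / 2 3 1.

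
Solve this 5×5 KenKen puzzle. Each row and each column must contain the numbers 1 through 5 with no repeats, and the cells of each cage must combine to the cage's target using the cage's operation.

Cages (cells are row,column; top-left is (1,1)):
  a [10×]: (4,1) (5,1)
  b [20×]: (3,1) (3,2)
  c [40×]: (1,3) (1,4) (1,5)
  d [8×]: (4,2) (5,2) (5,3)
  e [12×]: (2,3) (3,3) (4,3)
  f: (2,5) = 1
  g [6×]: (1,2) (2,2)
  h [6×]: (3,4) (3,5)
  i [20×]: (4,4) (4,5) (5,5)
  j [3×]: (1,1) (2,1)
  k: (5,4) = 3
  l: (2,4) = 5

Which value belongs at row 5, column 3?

Cage l is given, so (2,4) = 5.
F is a freebie, so (2,5) = 1.
Cage k is given, which forces (5,4) = 3.
The two cells of cage j must have product 3, leaving (1,1) = 1.
Row 2 already has 1, leaving (2,1) = 3.
Row 2 now contains 3, which forces (2,2) = 2.
Row 2 now contains 3, so (2,3) = 4.
Column 4 now contains 3; hence (3,4) = 2.
Cage h's pair has product 6; hence (3,5) = 3.
Column 4 now contains 2, which forces (4,4) = 1.
2 is placed in column 2, so (1,2) = 3.
Column 4 now contains 2, which forces (1,4) = 4.
Row 3 already has 3, so (3,3) = 1.
Row 4 already has 1, so (4,2) = 4.
Row 4 already has 1, leaving (4,3) = 3.
Row 4 now contains 4; hence (4,5) = 5.
Cage d needs product 8; hence (5,2) = 1.
Cage d needs product 8; hence (5,3) = 2.
Column 5 already has 5, which forces (5,5) = 4.
Column 3 now contains 2, which forces (1,3) = 5.
Column 5 already has 5, leaving (1,5) = 2.
Cage b needs two cells with product 20, so (3,1) = 4.
4 is placed in column 2, leaving (3,2) = 5.
Row 4 now contains 5, which forces (4,1) = 2.
Row 5 now contains 2, so (5,1) = 5.
The full grid is 1 3 5 4 2 / 3 2 4 5 1 / 4 5 1 2 3 / 2 4 3 1 5 / 5 1 2 3 4.

2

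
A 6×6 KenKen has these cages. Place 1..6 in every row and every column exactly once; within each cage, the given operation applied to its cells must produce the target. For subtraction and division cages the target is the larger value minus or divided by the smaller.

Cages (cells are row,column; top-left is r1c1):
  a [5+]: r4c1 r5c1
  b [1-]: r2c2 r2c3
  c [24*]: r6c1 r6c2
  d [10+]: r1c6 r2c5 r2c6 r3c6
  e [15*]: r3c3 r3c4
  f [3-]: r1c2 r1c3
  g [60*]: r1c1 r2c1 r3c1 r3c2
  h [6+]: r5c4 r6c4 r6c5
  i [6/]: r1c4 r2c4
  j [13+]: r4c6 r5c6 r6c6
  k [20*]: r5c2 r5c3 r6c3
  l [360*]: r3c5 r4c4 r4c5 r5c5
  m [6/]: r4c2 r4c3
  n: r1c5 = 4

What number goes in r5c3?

Cage n is given, so r1c5 = 4.
Column 4 needs a 5, and only r3c4 is open for it.
5 is placed in row 3, leaving r3c3 = 3.
The 4 cells of cage l must have product 360, so r3c5 = 6.
R4c2 and r4c3 in row 4 are {1, 6}, so r4c4 = 4.
Cage j needs sum 13, so r5c6 = 6.
In column 1, 1 can only go at r3c1, so r3c1 = 1.
The only place for 4 in column 1 is r6c1.
4 is placed in row 6; hence r6c2 = 6.
Column 2 already has 6, leaving r4c2 = 1.
Cage m needs two cells with quotient 6, which forces r4c3 = 6.
Column 2 needs a 3, and only r2c2 is open for it.
Column 6 needs a 3, and only r1c6 is open for it.
Cage g needs product 60; hence r3c2 = 2.
Row 3 now contains 2, which forces r3c6 = 4.
Column 2 now contains 2, leaving r1c2 = 5.
The two cells of cage f must have difference 3, so r1c3 = 2.
Column 3 already has 2; hence r2c3 = 4.
Column 2 already has 5, which forces r5c2 = 4.
Row 1 now contains 5, leaving r1c1 = 6.
Row 1 now contains 6; hence r1c4 = 1.
Cage g has product 60, leaving r2c1 = 5.
1 is placed in column 4, which forces r2c4 = 6.
Cage h has sum 6, so r6c5 = 1.
Column 5 now contains 1, so r2c5 = 2.
The 4 cells of cage d must have sum 10; hence r2c6 = 1.
Cage k needs product 20; hence r5c3 = 1.
Row 6 already has 1, leaving r6c3 = 5.
5 is placed in row 6, which forces r6c6 = 2.
2 is placed in column 6, which forces r4c6 = 5.
Cage h has sum 6, so r5c4 = 2.
2 is placed in row 6, so r6c4 = 3.
Cage a's pair has sum 5, leaving r4c1 = 2.
5 is placed in row 4, so r4c5 = 3.
2 is placed in row 5, leaving r5c1 = 3.
Cage l needs product 360, so r5c5 = 5.
The full grid is 6 5 2 1 4 3 / 5 3 4 6 2 1 / 1 2 3 5 6 4 / 2 1 6 4 3 5 / 3 4 1 2 5 6 / 4 6 5 3 1 2.

1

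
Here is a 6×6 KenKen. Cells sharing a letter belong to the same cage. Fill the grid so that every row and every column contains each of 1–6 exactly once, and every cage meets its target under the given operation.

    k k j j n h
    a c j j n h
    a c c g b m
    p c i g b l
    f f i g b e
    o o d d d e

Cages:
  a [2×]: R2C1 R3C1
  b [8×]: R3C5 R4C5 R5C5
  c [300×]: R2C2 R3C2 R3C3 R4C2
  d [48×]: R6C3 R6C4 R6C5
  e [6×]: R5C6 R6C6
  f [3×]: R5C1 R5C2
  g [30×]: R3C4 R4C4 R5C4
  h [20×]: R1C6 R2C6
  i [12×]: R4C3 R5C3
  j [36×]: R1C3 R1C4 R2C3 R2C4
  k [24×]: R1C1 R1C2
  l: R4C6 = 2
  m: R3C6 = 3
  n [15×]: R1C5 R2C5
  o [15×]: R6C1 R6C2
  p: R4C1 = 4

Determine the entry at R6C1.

The 4 cells of cage c must have product 300, which forces R3C3 = 5.
Cage m is a single given cell, leaving R3C6 = 3.
Cage p is a single given cell, so R4C1 = 4.
L is a freebie, leaving R4C6 = 2.
Column 1 already has 4; hence R1C1 = 6.
Cage k's pair has product 24; hence R1C2 = 4.
4 is placed in row 1; hence R1C6 = 5.
Column 6 already has 5, which forces R2C6 = 4.
2 is placed in row 4; hence R4C5 = 1.
5 is placed in row 1, so R1C5 = 3.
The two cells of cage n must have product 15, leaving R2C5 = 5.
Cage c has product 300, which forces R4C2 = 5.
5 is placed in column 2, so R6C2 = 3.
The two cells of cage f must have product 3; hence R5C1 = 3.
3 is placed in column 2; hence R5C2 = 1.
Cage g needs product 30, which forces R5C4 = 5.
Row 5 now contains 1, leaving R5C6 = 6.
Row 6 now contains 3, which forces R6C1 = 5.
Column 6 now contains 6, which forces R6C6 = 1.
The only place for 1 in row 2 is R2C1.
1 is placed in column 1; hence R3C1 = 2.
Row 3 now contains 2, so R3C2 = 6.
Row 3 now contains 2, so R3C4 = 1.
Row 3 now contains 2, which forces R3C5 = 4.
Column 5 now contains 4; hence R5C5 = 2.
Column 5 already has 2, leaving R6C5 = 6.
The 4 cells of cage j must have product 36, leaving R1C3 = 1.
Column 4 already has 1, so R1C4 = 2.
6 is placed in column 2, so R2C2 = 2.
The two cells of cage i must have product 12, leaving R4C3 = 3.
Cage g needs product 30, so R4C4 = 6.
Row 5 now contains 2; hence R5C3 = 4.
Column 3 already has 4, so R6C3 = 2.
Column 4 now contains 2, so R6C4 = 4.
Column 3 already has 3, which forces R2C3 = 6.
Column 4 already has 6, leaving R2C4 = 3.
The full grid is 6 4 1 2 3 5 / 1 2 6 3 5 4 / 2 6 5 1 4 3 / 4 5 3 6 1 2 / 3 1 4 5 2 6 / 5 3 2 4 6 1.

5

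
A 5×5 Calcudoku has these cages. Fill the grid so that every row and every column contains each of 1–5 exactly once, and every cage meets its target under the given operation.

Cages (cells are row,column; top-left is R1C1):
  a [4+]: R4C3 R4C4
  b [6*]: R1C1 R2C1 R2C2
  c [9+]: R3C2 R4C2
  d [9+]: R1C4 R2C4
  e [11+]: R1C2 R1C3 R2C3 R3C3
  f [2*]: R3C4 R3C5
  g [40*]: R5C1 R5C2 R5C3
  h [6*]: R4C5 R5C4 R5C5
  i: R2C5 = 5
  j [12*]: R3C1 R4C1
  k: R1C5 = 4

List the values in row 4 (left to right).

Cage k is a single given cell, so R1C5 = 4.
Cage i is given, leaving R2C5 = 5.
Row 1 already has 4, leaving R1C4 = 5.
Row 2 now contains 5, which forces R2C4 = 4.
Row 3 needs a 3, and only R3C1 is open for it.
Cage b has product 6; hence R2C2 = 3.
3 is placed in column 1, leaving R4C1 = 4.
4 is placed in row 4, so R4C2 = 5.
Cage e has sum 11, leaving R1C3 = 3.
Column 2 now contains 5, so R3C2 = 4.
Row 3 now contains 4, leaving R3C3 = 5.
3 is placed in column 3; hence R4C3 = 1.
Row 4 now contains 1, which forces R4C4 = 3.
3 is placed in row 4, so R4C5 = 2.
Column 2 already has 4, which forces R5C2 = 2.
Row 5 now contains 2, which forces R5C3 = 4.
Row 5 now contains 2, leaving R5C4 = 1.
Row 5 now contains 1; hence R5C5 = 3.
Column 2 already has 2; hence R1C2 = 1.
Column 3 now contains 1, which forces R2C3 = 2.
Column 4 now contains 1, leaving R3C4 = 2.
2 is placed in column 5; hence R3C5 = 1.
Row 5 now contains 2, so R5C1 = 5.
Row 1 now contains 1; hence R1C1 = 2.
2 is placed in row 2, leaving R2C1 = 1.
Filled in: 2 1 3 5 4 / 1 3 2 4 5 / 3 4 5 2 1 / 4 5 1 3 2 / 5 2 4 1 3.

4 5 1 3 2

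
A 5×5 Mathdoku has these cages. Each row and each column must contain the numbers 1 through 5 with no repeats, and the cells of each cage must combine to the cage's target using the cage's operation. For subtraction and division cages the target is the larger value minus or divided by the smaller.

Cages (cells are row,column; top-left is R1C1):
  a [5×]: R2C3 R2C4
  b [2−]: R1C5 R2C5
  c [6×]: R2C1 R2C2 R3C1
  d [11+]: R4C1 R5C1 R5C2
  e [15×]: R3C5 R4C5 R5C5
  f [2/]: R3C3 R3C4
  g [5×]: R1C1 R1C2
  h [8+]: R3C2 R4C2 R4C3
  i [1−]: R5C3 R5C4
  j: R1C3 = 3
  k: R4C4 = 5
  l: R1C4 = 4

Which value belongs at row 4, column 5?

J is a freebie, leaving R1C3 = 3.
Cage l is a single given cell; hence R1C4 = 4.
Cage k is given, which forces R4C4 = 5.
Cage a needs two cells with product 5, leaving R2C3 = 5.
5 is placed in column 4; hence R2C4 = 1.
Column 4 now contains 1, which forces R3C4 = 2.
Column 4 now contains 2, leaving R5C4 = 3.
Cage c has product 6; hence R3C1 = 1.
Row 3 already has 1, leaving R3C3 = 4.
Column 3 already has 4, which forces R5C3 = 2.
Column 1 now contains 1, leaving R1C1 = 5.
Cage g's pair has product 5, leaving R1C2 = 1.
Row 1 now contains 1, so R1C5 = 2.
Cage d needs sum 11, which forces R4C1 = 2.
Row 4 now contains 2, leaving R4C2 = 4.
Column 3 now contains 2, which forces R4C3 = 1.
Row 4 now contains 1, which forces R4C5 = 3.
5 is placed in column 1; hence R5C1 = 4.
Column 2 already has 4, so R5C2 = 5.
Row 5 now contains 5; hence R5C5 = 1.
Column 1 now contains 2, so R2C1 = 3.
Cage c needs product 6, so R2C2 = 2.
3 is placed in column 5, so R2C5 = 4.
Column 2 now contains 5, so R3C2 = 3.
3 is placed in column 5; hence R3C5 = 5.
Completed grid: 5 1 3 4 2 / 3 2 5 1 4 / 1 3 4 2 5 / 2 4 1 5 3 / 4 5 2 3 1.

3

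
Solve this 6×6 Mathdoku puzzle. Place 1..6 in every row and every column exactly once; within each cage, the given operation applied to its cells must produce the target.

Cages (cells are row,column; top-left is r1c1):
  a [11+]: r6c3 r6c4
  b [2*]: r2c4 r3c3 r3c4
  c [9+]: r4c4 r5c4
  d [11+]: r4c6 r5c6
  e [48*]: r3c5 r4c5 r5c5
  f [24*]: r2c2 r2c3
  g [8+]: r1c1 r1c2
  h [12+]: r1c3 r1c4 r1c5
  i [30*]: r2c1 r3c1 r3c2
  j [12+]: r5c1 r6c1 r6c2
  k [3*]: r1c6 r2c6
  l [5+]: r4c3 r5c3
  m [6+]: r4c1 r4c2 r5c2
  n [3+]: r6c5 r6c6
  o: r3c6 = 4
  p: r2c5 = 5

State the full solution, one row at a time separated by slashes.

6 2 5 4 3 1 / 2 6 4 1 5 3 / 3 5 1 2 6 4 / 1 4 3 6 2 5 / 5 1 2 3 4 6 / 4 3 6 5 1 2

Cage b has product 2; hence r2c4 = 1.
Cage p is given, which forces r2c5 = 5.
Row 2 now contains 1, so r2c6 = 3.
Cage b needs product 2, so r3c3 = 1.
Cage b has product 2, so r3c4 = 2.
Cage o is a single given cell, which forces r3c6 = 4.
3 is placed in column 6, which forces r1c6 = 1.
The 3 cells of cage i must have product 30, leaving r2c1 = 2.
Row 3 now contains 4, leaving r3c5 = 6.
Column 6 now contains 1; hence r6c6 = 2.
Row 6 now contains 2, which forces r6c5 = 1.
Column 5 needs a 3, and only r1c5 is open for it.
Cage g's pair has sum 8, which forces r1c1 = 6.
Cage g needs two cells with sum 8, so r1c2 = 2.
Cage m has sum 6, so r4c1 = 1.
Cage m has sum 6, so r4c2 = 4.
Row 4 already has 4, so r4c5 = 2.
Cage m has sum 6, which forces r5c2 = 1.
Column 5 already has 2, leaving r5c5 = 4.
Column 2 now contains 4, so r2c2 = 6.
Cage f's pair has product 24, leaving r2c3 = 4.
Row 4 already has 2, which forces r4c3 = 3.
3 is placed in row 4, which forces r4c4 = 6.
Row 4 already has 6, so r4c6 = 5.
The two cells of cage l must have sum 5, which forces r5c3 = 2.
6 is placed in column 4; hence r5c4 = 3.
5 is placed in column 6, so r5c6 = 6.
Cage j needs sum 12, so r6c1 = 4.
6 is placed in column 4; hence r6c4 = 5.
4 is placed in column 3; hence r1c3 = 5.
5 is placed in column 4, so r1c4 = 4.
Row 5 now contains 3, so r5c1 = 5.
Row 6 already has 5, which forces r6c2 = 3.
Row 6 already has 5, leaving r6c3 = 6.
5 is placed in column 1; hence r3c1 = 3.
Column 2 now contains 3, so r3c2 = 5.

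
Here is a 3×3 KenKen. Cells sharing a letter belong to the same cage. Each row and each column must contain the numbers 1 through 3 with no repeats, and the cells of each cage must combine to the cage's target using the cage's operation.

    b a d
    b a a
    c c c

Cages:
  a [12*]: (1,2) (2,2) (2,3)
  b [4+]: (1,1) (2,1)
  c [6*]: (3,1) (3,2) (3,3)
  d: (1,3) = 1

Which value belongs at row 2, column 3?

2

Cage a has product 12, so (1,2) = 2.
Cage d is a single given cell, so (1,3) = 1.
The 3 cells of cage a must have product 12, which forces (2,2) = 3.
Cage a has product 12; hence (2,3) = 2.
Column 2 now contains 3; hence (3,2) = 1.
Column 3 already has 2, leaving (3,3) = 3.
1 is placed in row 1; hence (1,1) = 3.
Row 2 now contains 3, so (2,1) = 1.
Row 3 already has 3, leaving (3,1) = 2.
Completed grid: 3 2 1 / 1 3 2 / 2 1 3.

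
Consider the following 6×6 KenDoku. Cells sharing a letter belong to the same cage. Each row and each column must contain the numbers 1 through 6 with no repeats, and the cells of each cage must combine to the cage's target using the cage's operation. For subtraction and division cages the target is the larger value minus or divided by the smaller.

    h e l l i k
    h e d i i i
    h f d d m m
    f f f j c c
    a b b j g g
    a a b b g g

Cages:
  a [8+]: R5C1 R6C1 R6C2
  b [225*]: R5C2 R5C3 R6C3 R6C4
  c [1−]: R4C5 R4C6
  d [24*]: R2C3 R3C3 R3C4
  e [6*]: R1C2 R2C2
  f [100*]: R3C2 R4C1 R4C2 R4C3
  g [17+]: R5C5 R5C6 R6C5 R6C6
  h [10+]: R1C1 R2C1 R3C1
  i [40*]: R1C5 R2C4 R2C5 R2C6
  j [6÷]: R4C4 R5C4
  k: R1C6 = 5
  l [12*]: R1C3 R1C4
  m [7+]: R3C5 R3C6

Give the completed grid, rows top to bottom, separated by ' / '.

K is a freebie, leaving R1C6 = 5.
Cage f has product 100, leaving R3C2 = 5.
Column 2 now contains 5, leaving R5C2 = 3.
Row 5 now contains 3, which forces R5C3 = 5.
5 is placed in column 3, so R6C3 = 3.
Row 6 already has 3, so R6C4 = 5.
The 4 cells of cage i must have product 40; hence R2C5 = 5.
Cage f needs product 100, leaving R4C1 = 5.
In row 2, 3 can only go at R2C1, so R2C1 = 3.
In row 1, 3 can only go at R1C4, so R1C4 = 3.
Cage l needs two cells with product 12, leaving R1C3 = 4.
4 is placed in column 3, which forces R4C3 = 1.
Row 4 now contains 1, leaving R4C4 = 6.
Column 4 already has 6; hence R5C4 = 1.
The 3 cells of cage d must have product 24, so R2C3 = 2.
2 is placed in row 2, leaving R2C4 = 4.
Row 2 already has 4; hence R2C6 = 1.
Column 3 already has 1, so R3C3 = 6.
Cage d has product 24; hence R3C4 = 2.
Row 4 now contains 1, leaving R4C2 = 4.
Row 5 now contains 1, so R5C1 = 2.
Cage a has sum 8; hence R6C1 = 4.
Cage a needs sum 8, which forces R6C2 = 2.
Column 6 already has 1, so R6C6 = 6.
The 3 cells of cage h must have sum 10, so R1C1 = 6.
Cage e needs two cells with product 6; hence R1C2 = 1.
Cage i needs product 40, leaving R1C5 = 2.
Row 2 already has 1, so R2C2 = 6.
Row 3 already has 6; hence R3C1 = 1.
Column 5 now contains 2, which forces R4C5 = 3.
3 is placed in row 4; hence R4C6 = 2.
Cage g needs sum 17, so R5C5 = 6.
Column 6 now contains 6, which forces R5C6 = 4.
Row 6 already has 6; hence R6C5 = 1.
Column 5 now contains 3, leaving R3C5 = 4.
4 is placed in column 6; hence R3C6 = 3.

6 1 4 3 2 5 / 3 6 2 4 5 1 / 1 5 6 2 4 3 / 5 4 1 6 3 2 / 2 3 5 1 6 4 / 4 2 3 5 1 6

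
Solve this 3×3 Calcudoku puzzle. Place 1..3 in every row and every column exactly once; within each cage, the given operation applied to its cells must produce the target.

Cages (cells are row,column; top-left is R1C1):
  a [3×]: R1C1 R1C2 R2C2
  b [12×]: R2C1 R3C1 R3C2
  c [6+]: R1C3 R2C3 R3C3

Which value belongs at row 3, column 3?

Cage a needs product 3, leaving R1C1 = 1.
Cage a needs product 3; hence R1C2 = 3.
Row 1 now contains 3; hence R1C3 = 2.
The 3 cells of cage b must have product 12, which forces R2C1 = 2.
Cage a needs product 3, so R2C2 = 1.
Row 2 already has 1, leaving R2C3 = 3.
The 3 cells of cage b must have product 12, leaving R3C1 = 3.
Cage b has product 12, so R3C2 = 2.
3 is placed in column 3, which forces R3C3 = 1.
Completed grid: 1 3 2 / 2 1 3 / 3 2 1.

1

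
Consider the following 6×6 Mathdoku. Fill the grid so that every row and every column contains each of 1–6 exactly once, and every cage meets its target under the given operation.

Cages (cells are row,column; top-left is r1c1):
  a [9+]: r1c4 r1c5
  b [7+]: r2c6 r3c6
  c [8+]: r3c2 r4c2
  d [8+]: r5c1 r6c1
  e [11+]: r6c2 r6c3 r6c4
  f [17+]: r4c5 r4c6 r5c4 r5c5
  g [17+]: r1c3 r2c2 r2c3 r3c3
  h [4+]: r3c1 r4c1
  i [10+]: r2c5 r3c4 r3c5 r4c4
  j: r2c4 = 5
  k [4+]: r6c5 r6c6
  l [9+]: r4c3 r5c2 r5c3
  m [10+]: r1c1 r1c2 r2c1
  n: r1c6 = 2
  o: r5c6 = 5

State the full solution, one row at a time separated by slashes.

5 1 4 3 6 2 / 4 6 1 5 2 3 / 1 3 6 2 5 4 / 3 5 2 1 4 6 / 2 4 3 6 1 5 / 6 2 5 4 3 1

N is a freebie, leaving r1c6 = 2.
J is a freebie, which forces r2c4 = 5.
Cage o is a single given cell, which forces r5c6 = 5.
Row 6 needs a 6, and only r6c1 is open for it.
Cage d needs two cells with sum 8, which forces r5c1 = 2.
The only place for 5 in column 1 is r1c1.
Column 1 needs a 4, and only r2c1 is open for it.
Cage m needs sum 10, which forces r1c2 = 1.
In row 1, 4 can only go at r1c3, so r1c3 = 4.
Column 3 needs a 3, and only r5c3 is open for it.
Cage l needs sum 9, so r4c3 = 2.
Cage l needs sum 9, leaving r5c2 = 4.
Column 3 now contains 2; hence r6c3 = 5.
Cage g needs sum 17, so r2c2 = 6.
Cage g needs sum 17; hence r2c3 = 1.
1 is placed in row 2, which forces r2c6 = 3.
5 is placed in column 3; hence r3c3 = 6.
Row 6 already has 5, so r6c2 = 2.
Cage e needs sum 11; hence r6c4 = 4.
3 is placed in column 6; hence r6c6 = 1.
Row 2 now contains 3, leaving r2c5 = 2.
Column 6 already has 1; hence r3c6 = 4.
Column 6 now contains 4, so r4c6 = 6.
Row 6 now contains 1; hence r6c5 = 3.
The two cells of cage a must have sum 9, which forces r1c4 = 3.
Column 5 now contains 3, so r1c5 = 6.
The 4 cells of cage i must have sum 10, so r3c4 = 2.
Column 5 now contains 3; hence r3c5 = 5.
The 4 cells of cage i must have sum 10, leaving r4c4 = 1.
Row 4 now contains 6, leaving r4c5 = 4.
1 is placed in column 4, leaving r5c4 = 6.
6 is placed in column 5, which forces r5c5 = 1.
The two cells of cage h must have sum 4, leaving r3c1 = 1.
Row 3 now contains 5; hence r3c2 = 3.
Row 4 now contains 1; hence r4c1 = 3.
Cage c needs two cells with sum 8, so r4c2 = 5.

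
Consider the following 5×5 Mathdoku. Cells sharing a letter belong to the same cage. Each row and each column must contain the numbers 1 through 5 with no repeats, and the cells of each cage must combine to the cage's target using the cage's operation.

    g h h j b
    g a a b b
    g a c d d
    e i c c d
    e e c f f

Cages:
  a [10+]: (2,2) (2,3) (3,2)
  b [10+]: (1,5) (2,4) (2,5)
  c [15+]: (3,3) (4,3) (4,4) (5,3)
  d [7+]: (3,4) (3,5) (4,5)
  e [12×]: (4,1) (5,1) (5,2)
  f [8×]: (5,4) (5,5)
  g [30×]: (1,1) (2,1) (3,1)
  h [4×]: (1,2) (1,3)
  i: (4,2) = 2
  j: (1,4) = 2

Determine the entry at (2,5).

4

Cage j is a single given cell, leaving (1,4) = 2.
I is a freebie, leaving (4,2) = 2.
Column 4 now contains 2, which forces (5,4) = 4.
Row 5 already has 4, leaving (5,5) = 2.
The 3 cells of cage e must have product 12, which forces (4,1) = 4.
In row 5, 5 can only go at (5,3), so (5,3) = 5.
The 4 cells of cage c must have sum 15; hence (4,4) = 5.
In column 1, 1 can only go at (5,1), so (5,1) = 1.
Row 5 already has 1, leaving (5,2) = 3.
Row 2 needs a 2, and only (2,1) is open for it.
Row 2 needs a 3, and only (2,4) is open for it.
Cage b has sum 10, leaving (1,5) = 3.
Cage b has sum 10, which forces (2,5) = 4.
3 is placed in column 4, which forces (3,4) = 1.
Cage d needs sum 7, leaving (3,5) = 5.
Cage d has sum 7, leaving (4,5) = 1.
3 is placed in row 1, which forces (1,1) = 5.
Cage a needs sum 10, leaving (2,2) = 5.
4 is placed in row 2, leaving (2,3) = 1.
5 is placed in row 3; hence (3,1) = 3.
5 is placed in row 3, so (3,2) = 4.
The 4 cells of cage c must have sum 15; hence (3,3) = 2.
Row 4 already has 1; hence (4,3) = 3.
4 is placed in column 2; hence (1,2) = 1.
Column 3 already has 1; hence (1,3) = 4.
Filled in: 5 1 4 2 3 / 2 5 1 3 4 / 3 4 2 1 5 / 4 2 3 5 1 / 1 3 5 4 2.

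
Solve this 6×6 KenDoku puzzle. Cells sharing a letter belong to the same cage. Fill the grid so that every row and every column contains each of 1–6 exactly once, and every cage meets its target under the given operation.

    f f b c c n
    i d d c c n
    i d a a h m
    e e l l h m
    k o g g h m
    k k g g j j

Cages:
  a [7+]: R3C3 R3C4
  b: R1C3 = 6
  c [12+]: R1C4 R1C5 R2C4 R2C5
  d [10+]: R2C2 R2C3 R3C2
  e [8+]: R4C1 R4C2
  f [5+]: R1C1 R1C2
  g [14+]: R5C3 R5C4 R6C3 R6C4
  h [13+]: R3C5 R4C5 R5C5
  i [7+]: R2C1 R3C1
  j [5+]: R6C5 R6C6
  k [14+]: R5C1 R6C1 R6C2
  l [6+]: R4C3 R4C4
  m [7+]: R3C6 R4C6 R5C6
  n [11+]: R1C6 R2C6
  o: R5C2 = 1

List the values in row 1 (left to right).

B is a freebie, so R1C3 = 6.
Row 1 already has 6, leaving R1C6 = 5.
5 is placed in column 6, which forces R2C6 = 6.
Cage o is given; hence R5C2 = 1.
In column 6, 3 can only go at R6C6, so R6C6 = 3.
Cage j needs two cells with sum 5, so R6C5 = 2.
In column 5, 5 can only go at R2C5, so R2C5 = 5.
Column 5 needs a 1, and only R1C5 is open for it.
The only place for 4 in row 1 is R1C4.
4 is placed in column 4, leaving R2C4 = 2.
The only place for 1 in column 1 is R2C1.
Cage d needs sum 10; hence R2C2 = 4.
Row 2 now contains 1, leaving R2C3 = 3.
Cage i's pair has sum 7, leaving R3C1 = 6.
Cage d has sum 10, leaving R3C2 = 3.
Row 3 now contains 3; hence R3C4 = 5.
Row 3 now contains 3, so R3C5 = 4.
Column 4 already has 5, so R4C4 = 1.
Column 4 already has 1; hence R6C4 = 6.
Cage f needs two cells with sum 5, leaving R1C1 = 3.
Column 2 now contains 3; hence R1C2 = 2.
The two cells of cage a must have sum 7; hence R3C3 = 2.
The 3 cells of cage m must have sum 7, so R3C6 = 1.
Column 1 already has 3, so R4C1 = 2.
Row 4 already has 1, leaving R4C3 = 5.
Row 4 already has 2, leaving R4C6 = 4.
Cage k needs sum 14, leaving R5C1 = 5.
Cage g needs sum 14, which forces R5C3 = 4.
6 is placed in column 4, leaving R5C4 = 3.
3 is placed in row 5, leaving R5C5 = 6.
Column 6 now contains 4, leaving R5C6 = 2.
Cage k has sum 14, which forces R6C1 = 4.
Row 6 already has 6; hence R6C2 = 5.
Cage g needs sum 14, which forces R6C3 = 1.
5 is placed in row 4; hence R4C2 = 6.
6 is placed in column 5, leaving R4C5 = 3.
Filled in: 3 2 6 4 1 5 / 1 4 3 2 5 6 / 6 3 2 5 4 1 / 2 6 5 1 3 4 / 5 1 4 3 6 2 / 4 5 1 6 2 3.

3 2 6 4 1 5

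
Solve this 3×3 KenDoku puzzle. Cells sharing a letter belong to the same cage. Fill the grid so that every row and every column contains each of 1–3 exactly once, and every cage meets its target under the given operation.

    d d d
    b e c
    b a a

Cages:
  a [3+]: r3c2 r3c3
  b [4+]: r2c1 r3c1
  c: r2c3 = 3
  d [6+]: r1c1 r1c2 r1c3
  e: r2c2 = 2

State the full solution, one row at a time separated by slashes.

E is a freebie; hence r2c2 = 2.
C is a freebie, so r2c3 = 3.
Column 2 now contains 2, so r3c2 = 1.
Row 3 now contains 1; hence r3c3 = 2.
The 3 cells of cage d must have sum 6; hence r1c1 = 2.
Column 2 now contains 1; hence r1c2 = 3.
Column 3 already has 2, so r1c3 = 1.
Row 2 now contains 3, which forces r2c1 = 1.
Row 3 now contains 1, so r3c1 = 3.

2 3 1 / 1 2 3 / 3 1 2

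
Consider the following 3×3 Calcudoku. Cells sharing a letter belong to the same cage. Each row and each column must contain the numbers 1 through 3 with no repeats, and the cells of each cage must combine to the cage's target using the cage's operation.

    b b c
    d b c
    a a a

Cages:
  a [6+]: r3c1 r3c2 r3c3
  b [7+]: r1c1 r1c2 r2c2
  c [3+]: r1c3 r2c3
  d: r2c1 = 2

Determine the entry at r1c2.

Cage d is a single given cell, so r2c1 = 2.
Row 2 now contains 2, leaving r2c2 = 3.
Row 2 now contains 2, leaving r2c3 = 1.
Column 1 now contains 2; hence r1c1 = 3.
3 is placed in column 2, so r1c2 = 1.
Column 3 already has 1, leaving r1c3 = 2.
Column 1 already has 3, so r3c1 = 1.
Column 2 already has 1, which forces r3c2 = 2.
Column 3 now contains 2, leaving r3c3 = 3.
Filled in: 3 1 2 / 2 3 1 / 1 2 3.

1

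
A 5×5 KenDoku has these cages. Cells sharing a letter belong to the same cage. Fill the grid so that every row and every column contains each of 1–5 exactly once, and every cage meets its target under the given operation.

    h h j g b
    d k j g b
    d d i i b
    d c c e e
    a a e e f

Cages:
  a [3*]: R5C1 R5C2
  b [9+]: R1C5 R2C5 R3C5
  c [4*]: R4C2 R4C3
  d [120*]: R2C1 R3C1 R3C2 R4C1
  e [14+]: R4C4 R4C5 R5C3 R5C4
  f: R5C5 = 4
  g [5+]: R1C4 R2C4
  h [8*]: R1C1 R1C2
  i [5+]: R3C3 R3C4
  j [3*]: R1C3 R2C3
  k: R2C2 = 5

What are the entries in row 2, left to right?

2 5 1 4 3

Cage k is a single given cell, so R2C2 = 5.
F is a freebie; hence R5C5 = 4.
Row 1 needs a 5, and only R1C5 is open for it.
In row 3, 5 can only go at R3C1, so R3C1 = 5.
Row 4 needs a 5, and only R4C4 is open for it.
The 4 cells of cage e must have sum 14, leaving R5C3 = 5.
Row 5 needs a 2, and only R5C4 is open for it.
Cage e has sum 14, leaving R4C5 = 2.
The only place for 3 in row 1 is R1C3.
Column 3 already has 3, which forces R2C3 = 1.
Row 2 now contains 1, so R2C4 = 4.
Row 2 now contains 1; hence R2C5 = 3.
Column 5 now contains 3, so R3C5 = 1.
Column 3 now contains 1, which forces R4C3 = 4.
4 is placed in column 4; hence R1C4 = 1.
Row 2 now contains 3, leaving R2C1 = 2.
Cage d has product 120; hence R3C2 = 4.
4 is placed in column 3, so R3C3 = 2.
Row 3 now contains 1, leaving R3C4 = 3.
4 is placed in row 4, which forces R4C1 = 3.
4 is placed in row 4, which forces R4C2 = 1.
3 is placed in column 1, which forces R5C1 = 1.
Column 2 now contains 1; hence R5C2 = 3.
2 is placed in column 1, leaving R1C1 = 4.
Column 2 now contains 4; hence R1C2 = 2.
Completed grid: 4 2 3 1 5 / 2 5 1 4 3 / 5 4 2 3 1 / 3 1 4 5 2 / 1 3 5 2 4.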